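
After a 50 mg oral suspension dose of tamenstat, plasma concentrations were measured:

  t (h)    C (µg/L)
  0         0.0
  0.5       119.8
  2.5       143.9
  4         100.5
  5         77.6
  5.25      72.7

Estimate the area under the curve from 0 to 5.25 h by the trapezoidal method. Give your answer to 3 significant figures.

AUC = 585 µg/L·h

Trapezoidal AUC_0→5.25:
  [0→0.5]: (0.0+119.8)/2 × 0.5 = 29.95
  [0.5→2.5]: (119.8+143.9)/2 × 2 = 263.7
  [2.5→4]: (143.9+100.5)/2 × 1.5 = 183.3
  [4→5]: (100.5+77.6)/2 × 1 = 89.05
  [5→5.25]: (77.6+72.7)/2 × 0.25 = 18.7875
  Sum = 584.7875 µg/L·h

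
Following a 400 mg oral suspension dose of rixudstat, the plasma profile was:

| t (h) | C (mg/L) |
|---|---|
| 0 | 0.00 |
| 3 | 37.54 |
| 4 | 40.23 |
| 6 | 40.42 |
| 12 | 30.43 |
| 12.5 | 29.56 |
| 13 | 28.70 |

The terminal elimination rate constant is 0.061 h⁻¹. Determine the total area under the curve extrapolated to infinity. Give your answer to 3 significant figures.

Trapezoidal AUC_0→13:
  [0→3]: (0.00+37.54)/2 × 3 = 56.31
  [3→4]: (37.54+40.23)/2 × 1 = 38.885
  [4→6]: (40.23+40.42)/2 × 2 = 80.65
  [6→12]: (40.42+30.43)/2 × 6 = 212.55
  [12→12.5]: (30.43+29.56)/2 × 0.5 = 14.9975
  [12.5→13]: (29.56+28.70)/2 × 0.5 = 14.565
  Sum = 417.9575 mg/L·h
Extrapolated tail: C_last / k_e = 28.70 / 0.061 = 470.492
AUC_0→∞ = 417.9575 + 470.492 = 888.4495 mg/L·h

AUC = 888 mg/L·h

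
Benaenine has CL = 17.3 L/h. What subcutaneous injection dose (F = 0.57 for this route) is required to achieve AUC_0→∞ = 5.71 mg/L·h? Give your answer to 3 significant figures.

Dose = CL × AUC_0→∞ / F
     = 17.3 × 5.71 / 0.57 = 173.304 mg

Dose = 173 mg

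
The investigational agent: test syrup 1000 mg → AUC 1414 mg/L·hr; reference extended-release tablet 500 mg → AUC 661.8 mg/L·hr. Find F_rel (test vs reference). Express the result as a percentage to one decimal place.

F_rel = 106.8%

F_rel = (AUC_test/D_test) / (AUC_ref/D_ref)
      = (1414/1000) / (661.8/500)
      = 1.414 / 1.3236 = 1.0683 = 106.83%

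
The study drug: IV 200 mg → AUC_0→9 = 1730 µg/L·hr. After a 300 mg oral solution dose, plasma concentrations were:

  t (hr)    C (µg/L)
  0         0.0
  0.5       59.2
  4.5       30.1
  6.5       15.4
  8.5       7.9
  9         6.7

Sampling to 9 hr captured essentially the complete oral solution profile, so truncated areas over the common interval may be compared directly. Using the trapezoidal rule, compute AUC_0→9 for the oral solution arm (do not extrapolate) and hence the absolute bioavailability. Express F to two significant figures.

F = 0.10

Trapezoidal AUC_0→9 (oral solution):
  [0→0.5]: (0.0+59.2)/2 × 0.5 = 14.8
  [0.5→4.5]: (59.2+30.1)/2 × 4 = 178.6
  [4.5→6.5]: (30.1+15.4)/2 × 2 = 45.5
  [6.5→8.5]: (15.4+7.9)/2 × 2 = 23.3
  [8.5→9]: (7.9+6.7)/2 × 0.5 = 3.65
  Sum = 265.85 µg/L·hr
F = (AUC_ev/D_ev)/(AUC_iv/D_iv) = (265.85/300)/(1730/200) = 0.886167/8.65 = 0.1024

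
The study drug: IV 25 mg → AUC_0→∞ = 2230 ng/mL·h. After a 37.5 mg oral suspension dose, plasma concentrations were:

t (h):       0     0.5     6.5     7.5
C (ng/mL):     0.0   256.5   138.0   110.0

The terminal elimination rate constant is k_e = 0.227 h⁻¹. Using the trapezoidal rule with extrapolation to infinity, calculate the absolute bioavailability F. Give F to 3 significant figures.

Trapezoidal AUC_0→7.5 (oral suspension):
  [0→0.5]: (0.0+256.5)/2 × 0.5 = 64.125
  [0.5→6.5]: (256.5+138.0)/2 × 6 = 1183.5
  [6.5→7.5]: (138.0+110.0)/2 × 1 = 124.0
  Sum = 1371.625 ng/mL·h
Tail: C_last/k_e = 110.0/0.227 = 484.581
AUC_0→∞ (oral suspension) = 1371.625 + 484.581 = 1856.206 ng/mL·h
F = (AUC_ev/D_ev)/(AUC_iv/D_iv) = (1856.206/37.5)/(2230/25) = 49.4988/89.2 = 0.5549

F = 0.555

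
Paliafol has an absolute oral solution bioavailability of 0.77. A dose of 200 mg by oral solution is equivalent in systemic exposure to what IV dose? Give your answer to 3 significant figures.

Systemic exposure from an extravascular dose = F × D_ev, so the equivalent IV dose is F × D_ev.
D_iv = F × D_ev = 0.77 × 200 = 154 mg

D_iv = 154 mg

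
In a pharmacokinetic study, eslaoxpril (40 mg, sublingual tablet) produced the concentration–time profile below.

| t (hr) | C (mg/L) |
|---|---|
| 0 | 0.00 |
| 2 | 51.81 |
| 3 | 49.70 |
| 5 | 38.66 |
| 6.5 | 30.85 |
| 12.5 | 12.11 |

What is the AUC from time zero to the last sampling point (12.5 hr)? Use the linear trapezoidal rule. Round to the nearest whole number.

AUC = 372 mg/L·hr

Trapezoidal AUC_0→12.5:
  [0→2]: (0.00+51.81)/2 × 2 = 51.81
  [2→3]: (51.81+49.70)/2 × 1 = 50.755
  [3→5]: (49.70+38.66)/2 × 2 = 88.36
  [5→6.5]: (38.66+30.85)/2 × 1.5 = 52.1325
  [6.5→12.5]: (30.85+12.11)/2 × 6 = 128.88
  Sum = 371.9375 mg/L·hr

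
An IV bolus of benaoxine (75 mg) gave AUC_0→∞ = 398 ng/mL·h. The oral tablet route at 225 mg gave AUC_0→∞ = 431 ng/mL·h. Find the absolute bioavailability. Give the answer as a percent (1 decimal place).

F = 36.1%

F = (AUC_ev / D_ev) / (AUC_iv / D_iv)
  = (431/225) / (398/75)
  = 1.91556 / 5.30667 = 0.3610
  = 36.10%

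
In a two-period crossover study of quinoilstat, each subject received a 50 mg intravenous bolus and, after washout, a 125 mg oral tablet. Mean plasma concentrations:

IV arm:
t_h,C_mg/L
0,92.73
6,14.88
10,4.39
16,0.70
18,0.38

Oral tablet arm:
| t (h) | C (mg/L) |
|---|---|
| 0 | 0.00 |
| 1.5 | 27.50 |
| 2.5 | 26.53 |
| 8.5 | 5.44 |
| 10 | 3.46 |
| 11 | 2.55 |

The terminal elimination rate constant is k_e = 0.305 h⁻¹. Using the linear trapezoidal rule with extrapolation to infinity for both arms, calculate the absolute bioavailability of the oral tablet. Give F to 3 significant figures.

F = 0.171

Trapezoidal AUC_0→18 (IV):
  [0→6]: (92.73+14.88)/2 × 6 = 322.83
  [6→10]: (14.88+4.39)/2 × 4 = 38.54
  [10→16]: (4.39+0.70)/2 × 6 = 15.27
  [16→18]: (0.70+0.38)/2 × 2 = 1.08
  Sum = 377.72 mg/L·h
IV tail: 0.38/0.305 = 1.246; AUC_iv,0→∞ = 377.72 + 1.246 = 378.966 mg/L·h
Trapezoidal AUC_0→11 (oral tablet):
  [0→1.5]: (0.00+27.50)/2 × 1.5 = 20.625
  [1.5→2.5]: (27.50+26.53)/2 × 1 = 27.015
  [2.5→8.5]: (26.53+5.44)/2 × 6 = 95.91
  [8.5→10]: (5.44+3.46)/2 × 1.5 = 6.675
  [10→11]: (3.46+2.55)/2 × 1 = 3.005
  Sum = 153.23 mg/L·h
oral tablet tail: 2.55/0.305 = 8.361; AUC_ev,0→∞ = 153.23 + 8.361 = 161.591 mg/L·h
F = (AUC_ev/D_ev)/(AUC_iv/D_iv) = (161.591/125)/(378.966/50) = 1.292728/7.57932 = 0.1706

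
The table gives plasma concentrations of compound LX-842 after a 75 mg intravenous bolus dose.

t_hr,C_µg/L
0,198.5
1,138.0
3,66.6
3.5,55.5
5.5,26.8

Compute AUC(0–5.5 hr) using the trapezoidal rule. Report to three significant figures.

Trapezoidal AUC_0→5.5:
  [0→1]: (198.5+138.0)/2 × 1 = 168.25
  [1→3]: (138.0+66.6)/2 × 2 = 204.6
  [3→3.5]: (66.6+55.5)/2 × 0.5 = 30.525
  [3.5→5.5]: (55.5+26.8)/2 × 2 = 82.3
  Sum = 485.675 µg/L·hr

AUC = 486 µg/L·hr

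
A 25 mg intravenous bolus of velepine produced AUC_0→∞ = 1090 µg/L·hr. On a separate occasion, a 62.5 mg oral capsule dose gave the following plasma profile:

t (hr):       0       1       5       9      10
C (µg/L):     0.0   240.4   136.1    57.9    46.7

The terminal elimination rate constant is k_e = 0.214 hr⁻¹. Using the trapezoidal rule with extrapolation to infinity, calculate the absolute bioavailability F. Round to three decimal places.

Trapezoidal AUC_0→10 (oral capsule):
  [0→1]: (0.0+240.4)/2 × 1 = 120.2
  [1→5]: (240.4+136.1)/2 × 4 = 753.0
  [5→9]: (136.1+57.9)/2 × 4 = 388.0
  [9→10]: (57.9+46.7)/2 × 1 = 52.3
  Sum = 1313.5 µg/L·hr
Tail: C_last/k_e = 46.7/0.214 = 218.224
AUC_0→∞ (oral capsule) = 1313.5 + 218.224 = 1531.724 µg/L·hr
F = (AUC_ev/D_ev)/(AUC_iv/D_iv) = (1531.724/62.5)/(1090/25) = 24.507584/43.6 = 0.5621

F = 0.562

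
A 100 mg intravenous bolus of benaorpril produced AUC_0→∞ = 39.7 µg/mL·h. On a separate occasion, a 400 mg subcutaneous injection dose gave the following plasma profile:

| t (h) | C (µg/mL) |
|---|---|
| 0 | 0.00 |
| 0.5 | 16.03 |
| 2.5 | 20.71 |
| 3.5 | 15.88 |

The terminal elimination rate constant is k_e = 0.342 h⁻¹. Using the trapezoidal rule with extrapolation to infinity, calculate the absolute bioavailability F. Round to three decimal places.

F = 0.664

Trapezoidal AUC_0→3.5 (subcutaneous injection):
  [0→0.5]: (0.00+16.03)/2 × 0.5 = 4.0075
  [0.5→2.5]: (16.03+20.71)/2 × 2 = 36.74
  [2.5→3.5]: (20.71+15.88)/2 × 1 = 18.295
  Sum = 59.0425 µg/mL·h
Tail: C_last/k_e = 15.88/0.342 = 46.433
AUC_0→∞ (subcutaneous injection) = 59.0425 + 46.433 = 105.4755 µg/mL·h
F = (AUC_ev/D_ev)/(AUC_iv/D_iv) = (105.4755/400)/(39.7/100) = 0.26368875/0.397 = 0.6642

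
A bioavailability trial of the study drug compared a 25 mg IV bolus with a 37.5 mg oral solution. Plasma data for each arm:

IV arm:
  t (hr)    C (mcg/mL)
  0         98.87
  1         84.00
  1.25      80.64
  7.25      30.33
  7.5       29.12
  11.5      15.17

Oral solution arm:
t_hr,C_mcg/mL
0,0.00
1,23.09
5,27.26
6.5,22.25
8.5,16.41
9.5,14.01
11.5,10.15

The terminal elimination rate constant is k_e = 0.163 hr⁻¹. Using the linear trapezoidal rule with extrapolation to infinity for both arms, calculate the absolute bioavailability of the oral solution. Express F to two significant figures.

Trapezoidal AUC_0→11.5 (IV):
  [0→1]: (98.87+84.00)/2 × 1 = 91.435
  [1→1.25]: (84.00+80.64)/2 × 0.25 = 20.58
  [1.25→7.25]: (80.64+30.33)/2 × 6 = 332.91
  [7.25→7.5]: (30.33+29.12)/2 × 0.25 = 7.43125
  [7.5→11.5]: (29.12+15.17)/2 × 4 = 88.58
  Sum = 540.93625 mcg/mL·hr
IV tail: 15.17/0.163 = 93.067; AUC_iv,0→∞ = 540.93625 + 93.067 = 634.00325 mcg/mL·hr
Trapezoidal AUC_0→11.5 (oral solution):
  [0→1]: (0.00+23.09)/2 × 1 = 11.545
  [1→5]: (23.09+27.26)/2 × 4 = 100.7
  [5→6.5]: (27.26+22.25)/2 × 1.5 = 37.1325
  [6.5→8.5]: (22.25+16.41)/2 × 2 = 38.66
  [8.5→9.5]: (16.41+14.01)/2 × 1 = 15.21
  [9.5→11.5]: (14.01+10.15)/2 × 2 = 24.16
  Sum = 227.4075 mcg/mL·hr
oral solution tail: 10.15/0.163 = 62.270; AUC_ev,0→∞ = 227.4075 + 62.270 = 289.6775 mcg/mL·hr
F = (AUC_ev/D_ev)/(AUC_iv/D_iv) = (289.6775/37.5)/(634.00325/25) = 7.72473/25.36013 = 0.3046

F = 0.30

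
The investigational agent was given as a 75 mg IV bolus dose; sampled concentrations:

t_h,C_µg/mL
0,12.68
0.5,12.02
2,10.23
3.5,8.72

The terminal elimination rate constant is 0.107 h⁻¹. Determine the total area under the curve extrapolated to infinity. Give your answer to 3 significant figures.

Trapezoidal AUC_0→3.5:
  [0→0.5]: (12.68+12.02)/2 × 0.5 = 6.175
  [0.5→2]: (12.02+10.23)/2 × 1.5 = 16.6875
  [2→3.5]: (10.23+8.72)/2 × 1.5 = 14.2125
  Sum = 37.075 µg/mL·h
Extrapolated tail: C_last / k_e = 8.72 / 0.107 = 81.495
AUC_0→∞ = 37.075 + 81.495 = 118.57 µg/mL·h

AUC = 119 µg/mL·h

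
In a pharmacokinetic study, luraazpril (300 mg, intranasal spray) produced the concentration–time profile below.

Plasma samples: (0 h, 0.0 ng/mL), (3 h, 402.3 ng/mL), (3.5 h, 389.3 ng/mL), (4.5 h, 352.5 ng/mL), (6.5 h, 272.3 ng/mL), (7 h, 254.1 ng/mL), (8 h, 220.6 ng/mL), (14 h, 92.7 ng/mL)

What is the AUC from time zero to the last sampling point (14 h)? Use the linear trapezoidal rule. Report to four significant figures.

AUC = 3106 ng/mL·h

Trapezoidal AUC_0→14:
  [0→3]: (0.0+402.3)/2 × 3 = 603.45
  [3→3.5]: (402.3+389.3)/2 × 0.5 = 197.9
  [3.5→4.5]: (389.3+352.5)/2 × 1 = 370.9
  [4.5→6.5]: (352.5+272.3)/2 × 2 = 624.8
  [6.5→7]: (272.3+254.1)/2 × 0.5 = 131.6
  [7→8]: (254.1+220.6)/2 × 1 = 237.35
  [8→14]: (220.6+92.7)/2 × 6 = 939.9
  Sum = 3105.9 ng/mL·h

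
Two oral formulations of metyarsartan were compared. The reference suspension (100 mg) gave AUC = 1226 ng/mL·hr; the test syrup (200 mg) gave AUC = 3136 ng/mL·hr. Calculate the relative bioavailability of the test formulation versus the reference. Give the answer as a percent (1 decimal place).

F_rel = 127.9%

F_rel = (AUC_test/D_test) / (AUC_ref/D_ref)
      = (3136/200) / (1226/100)
      = 15.68 / 12.26 = 1.2790 = 127.90%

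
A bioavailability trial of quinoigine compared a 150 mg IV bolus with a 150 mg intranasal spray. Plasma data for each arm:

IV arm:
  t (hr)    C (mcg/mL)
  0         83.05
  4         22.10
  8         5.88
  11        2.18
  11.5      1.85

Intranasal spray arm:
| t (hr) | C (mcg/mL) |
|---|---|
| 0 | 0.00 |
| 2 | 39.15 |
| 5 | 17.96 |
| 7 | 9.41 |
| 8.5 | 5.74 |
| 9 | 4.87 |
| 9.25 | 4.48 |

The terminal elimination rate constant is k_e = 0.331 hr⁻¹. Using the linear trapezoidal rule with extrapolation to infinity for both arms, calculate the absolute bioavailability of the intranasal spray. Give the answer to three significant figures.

F = 0.635

Trapezoidal AUC_0→11.5 (IV):
  [0→4]: (83.05+22.10)/2 × 4 = 210.3
  [4→8]: (22.10+5.88)/2 × 4 = 55.96
  [8→11]: (5.88+2.18)/2 × 3 = 12.09
  [11→11.5]: (2.18+1.85)/2 × 0.5 = 1.0075
  Sum = 279.3575 mcg/mL·hr
IV tail: 1.85/0.331 = 5.589; AUC_iv,0→∞ = 279.3575 + 5.589 = 284.9465 mcg/mL·hr
Trapezoidal AUC_0→9.25 (intranasal spray):
  [0→2]: (0.00+39.15)/2 × 2 = 39.15
  [2→5]: (39.15+17.96)/2 × 3 = 85.665
  [5→7]: (17.96+9.41)/2 × 2 = 27.37
  [7→8.5]: (9.41+5.74)/2 × 1.5 = 11.3625
  [8.5→9]: (5.74+4.87)/2 × 0.5 = 2.6525
  [9→9.25]: (4.87+4.48)/2 × 0.25 = 1.16875
  Sum = 167.36875 mcg/mL·hr
intranasal spray tail: 4.48/0.331 = 13.535; AUC_ev,0→∞ = 167.36875 + 13.535 = 180.90375 mcg/mL·hr
F = (AUC_ev/D_ev)/(AUC_iv/D_iv) = (180.90375/150)/(284.9465/150) = 1.206025/1.89964 = 0.6349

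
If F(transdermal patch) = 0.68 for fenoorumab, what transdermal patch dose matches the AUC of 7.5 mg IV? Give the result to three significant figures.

D_transdermal = 11.0 mg

For equal systemic exposure: F × D_ev = D_iv
D_ev = D_iv / F = 7.5 / 0.68 = 11.0294 mg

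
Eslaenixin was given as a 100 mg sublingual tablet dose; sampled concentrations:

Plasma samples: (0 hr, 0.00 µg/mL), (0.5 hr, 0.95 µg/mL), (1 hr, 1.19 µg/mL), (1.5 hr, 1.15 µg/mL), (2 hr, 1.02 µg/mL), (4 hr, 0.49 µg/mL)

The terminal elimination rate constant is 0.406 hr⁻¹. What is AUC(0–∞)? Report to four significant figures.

Trapezoidal AUC_0→4:
  [0→0.5]: (0.00+0.95)/2 × 0.5 = 0.2375
  [0.5→1]: (0.95+1.19)/2 × 0.5 = 0.535
  [1→1.5]: (1.19+1.15)/2 × 0.5 = 0.585
  [1.5→2]: (1.15+1.02)/2 × 0.5 = 0.5425
  [2→4]: (1.02+0.49)/2 × 2 = 1.51
  Sum = 3.41 µg/mL·hr
Extrapolated tail: C_last / k_e = 0.49 / 0.406 = 1.207
AUC_0→∞ = 3.41 + 1.207 = 4.617 µg/mL·hr

AUC = 4.617 µg/mL·hr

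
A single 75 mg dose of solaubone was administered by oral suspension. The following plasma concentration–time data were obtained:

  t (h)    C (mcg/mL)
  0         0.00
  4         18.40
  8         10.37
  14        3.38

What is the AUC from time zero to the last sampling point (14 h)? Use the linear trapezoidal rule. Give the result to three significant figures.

AUC = 136 mcg/mL·h

Trapezoidal AUC_0→14:
  [0→4]: (0.00+18.40)/2 × 4 = 36.8
  [4→8]: (18.40+10.37)/2 × 4 = 57.54
  [8→14]: (10.37+3.38)/2 × 6 = 41.25
  Sum = 135.59 mcg/mL·h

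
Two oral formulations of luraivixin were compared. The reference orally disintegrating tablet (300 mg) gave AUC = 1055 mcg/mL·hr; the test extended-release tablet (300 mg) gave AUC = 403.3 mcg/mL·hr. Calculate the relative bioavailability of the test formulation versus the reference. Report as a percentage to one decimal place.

F_rel = 38.2%

F_rel = (AUC_test/D_test) / (AUC_ref/D_ref)
      = (403.3/300) / (1055/300)
      = 1.34433 / 3.51667 = 0.3823 = 38.23%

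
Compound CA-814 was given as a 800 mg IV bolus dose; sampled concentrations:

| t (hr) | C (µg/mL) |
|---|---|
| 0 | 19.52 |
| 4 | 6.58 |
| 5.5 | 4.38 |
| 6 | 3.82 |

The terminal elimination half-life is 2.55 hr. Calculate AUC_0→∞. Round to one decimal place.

Trapezoidal AUC_0→6:
  [0→4]: (19.52+6.58)/2 × 4 = 52.2
  [4→5.5]: (6.58+4.38)/2 × 1.5 = 8.22
  [5.5→6]: (4.38+3.82)/2 × 0.5 = 2.05
  Sum = 62.47 µg/mL·hr
k_e = ln2 / t½ = 0.693147 / 2.55 = 0.2718 hr^-1
Extrapolated tail: C_last / k_e = 3.82 / 0.2718 = 14.054
AUC_0→∞ = 62.47 + 14.054 = 76.524 µg/mL·hr

AUC = 76.5 µg/mL·hr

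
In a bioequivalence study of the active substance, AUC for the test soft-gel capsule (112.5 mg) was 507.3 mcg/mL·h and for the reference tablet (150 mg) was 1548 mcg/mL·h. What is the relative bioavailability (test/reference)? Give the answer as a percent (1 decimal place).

F_rel = (AUC_test/D_test) / (AUC_ref/D_ref)
      = (507.3/112.5) / (1548/150)
      = 4.50933 / 10.32 = 0.4370 = 43.70%

F_rel = 43.7%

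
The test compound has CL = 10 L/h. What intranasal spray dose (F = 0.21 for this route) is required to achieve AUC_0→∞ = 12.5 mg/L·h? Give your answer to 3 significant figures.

Dose = CL × AUC_0→∞ / F
     = 10 × 12.5 / 0.21 = 595.238 mg

Dose = 595 mg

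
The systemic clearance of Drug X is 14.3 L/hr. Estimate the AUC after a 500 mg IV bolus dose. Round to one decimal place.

AUC = 35.0 mg/L·hr

AUC_0→∞ = Dose_iv / CL
        = 500 / 14.3 = 34.965 mg/L·hr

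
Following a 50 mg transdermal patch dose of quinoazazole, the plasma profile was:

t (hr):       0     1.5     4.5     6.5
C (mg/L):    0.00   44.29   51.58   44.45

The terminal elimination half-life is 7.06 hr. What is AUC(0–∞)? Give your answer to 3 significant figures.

AUC = 726 mg/L·hr

Trapezoidal AUC_0→6.5:
  [0→1.5]: (0.00+44.29)/2 × 1.5 = 33.2175
  [1.5→4.5]: (44.29+51.58)/2 × 3 = 143.805
  [4.5→6.5]: (51.58+44.45)/2 × 2 = 96.03
  Sum = 273.0525 mg/L·hr
k_e = ln2 / t½ = 0.693147 / 7.06 = 0.0982 hr^-1
Extrapolated tail: C_last / k_e = 44.45 / 0.0982 = 452.648
AUC_0→∞ = 273.0525 + 452.648 = 725.7005 mg/L·hr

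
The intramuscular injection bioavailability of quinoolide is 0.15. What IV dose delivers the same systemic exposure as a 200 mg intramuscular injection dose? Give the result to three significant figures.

Systemic exposure from an extravascular dose = F × D_ev, so the equivalent IV dose is F × D_ev.
D_iv = F × D_ev = 0.15 × 200 = 30 mg

D_iv = 30.0 mg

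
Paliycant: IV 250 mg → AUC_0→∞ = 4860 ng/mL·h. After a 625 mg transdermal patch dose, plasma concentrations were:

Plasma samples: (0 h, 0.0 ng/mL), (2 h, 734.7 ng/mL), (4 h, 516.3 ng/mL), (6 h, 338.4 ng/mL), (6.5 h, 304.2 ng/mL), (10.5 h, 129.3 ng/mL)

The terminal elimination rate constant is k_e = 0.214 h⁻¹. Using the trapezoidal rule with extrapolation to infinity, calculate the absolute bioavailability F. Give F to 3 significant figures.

F = 0.368

Trapezoidal AUC_0→10.5 (transdermal patch):
  [0→2]: (0.0+734.7)/2 × 2 = 734.7
  [2→4]: (734.7+516.3)/2 × 2 = 1251.0
  [4→6]: (516.3+338.4)/2 × 2 = 854.7
  [6→6.5]: (338.4+304.2)/2 × 0.5 = 160.65
  [6.5→10.5]: (304.2+129.3)/2 × 4 = 867.0
  Sum = 3868.05 ng/mL·h
Tail: C_last/k_e = 129.3/0.214 = 604.206
AUC_0→∞ (transdermal patch) = 3868.05 + 604.206 = 4472.256 ng/mL·h
F = (AUC_ev/D_ev)/(AUC_iv/D_iv) = (4472.256/625)/(4860/250) = 7.1556096/19.44 = 0.3681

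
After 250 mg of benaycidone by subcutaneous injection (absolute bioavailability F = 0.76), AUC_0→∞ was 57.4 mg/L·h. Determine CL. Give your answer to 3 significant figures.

CL = 3.31 L/h

CL = F × Dose / AUC_0→∞
   = 0.76 × 250 / 57.4 = 3.3101 L/h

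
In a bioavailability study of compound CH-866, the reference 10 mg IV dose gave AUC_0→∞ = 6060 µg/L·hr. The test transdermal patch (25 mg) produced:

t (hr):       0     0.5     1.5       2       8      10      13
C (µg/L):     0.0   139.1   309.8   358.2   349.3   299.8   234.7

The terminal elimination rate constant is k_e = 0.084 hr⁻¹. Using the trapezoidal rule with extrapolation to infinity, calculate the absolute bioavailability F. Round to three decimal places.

F = 0.448

Trapezoidal AUC_0→13 (transdermal patch):
  [0→0.5]: (0.0+139.1)/2 × 0.5 = 34.775
  [0.5→1.5]: (139.1+309.8)/2 × 1 = 224.45
  [1.5→2]: (309.8+358.2)/2 × 0.5 = 167.0
  [2→8]: (358.2+349.3)/2 × 6 = 2122.5
  [8→10]: (349.3+299.8)/2 × 2 = 649.1
  [10→13]: (299.8+234.7)/2 × 3 = 801.75
  Sum = 3999.575 µg/L·hr
Tail: C_last/k_e = 234.7/0.084 = 2794.048
AUC_0→∞ (transdermal patch) = 3999.575 + 2794.048 = 6793.623 µg/L·hr
F = (AUC_ev/D_ev)/(AUC_iv/D_iv) = (6793.623/25)/(6060/10) = 271.74492/606 = 0.4484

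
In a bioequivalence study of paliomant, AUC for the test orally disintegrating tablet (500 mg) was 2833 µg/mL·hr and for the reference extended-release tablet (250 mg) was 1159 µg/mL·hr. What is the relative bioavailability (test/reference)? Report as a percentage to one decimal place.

F_rel = 122.2%

F_rel = (AUC_test/D_test) / (AUC_ref/D_ref)
      = (2833/500) / (1159/250)
      = 5.666 / 4.636 = 1.2222 = 122.22%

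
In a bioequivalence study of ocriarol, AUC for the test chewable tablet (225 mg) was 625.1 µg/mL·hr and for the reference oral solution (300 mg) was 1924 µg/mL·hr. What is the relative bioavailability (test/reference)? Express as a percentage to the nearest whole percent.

F_rel = (AUC_test/D_test) / (AUC_ref/D_ref)
      = (625.1/225) / (1924/300)
      = 2.77822 / 6.41333 = 0.4332 = 43.32%

F_rel = 43%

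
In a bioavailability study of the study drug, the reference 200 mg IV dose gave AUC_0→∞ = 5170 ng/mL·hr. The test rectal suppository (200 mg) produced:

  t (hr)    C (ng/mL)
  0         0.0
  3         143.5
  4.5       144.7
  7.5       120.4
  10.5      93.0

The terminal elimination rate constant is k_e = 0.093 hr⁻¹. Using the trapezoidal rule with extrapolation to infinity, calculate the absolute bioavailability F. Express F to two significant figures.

Trapezoidal AUC_0→10.5 (rectal suppository):
  [0→3]: (0.0+143.5)/2 × 3 = 215.25
  [3→4.5]: (143.5+144.7)/2 × 1.5 = 216.15
  [4.5→7.5]: (144.7+120.4)/2 × 3 = 397.65
  [7.5→10.5]: (120.4+93.0)/2 × 3 = 320.1
  Sum = 1149.15 ng/mL·hr
Tail: C_last/k_e = 93.0/0.093 = 1000.000
AUC_0→∞ (rectal suppository) = 1149.15 + 1000.000 = 2149.15 ng/mL·hr
F = (AUC_ev/D_ev)/(AUC_iv/D_iv) = (2149.15/200)/(5170/200) = 10.74575/25.85 = 0.4157

F = 0.42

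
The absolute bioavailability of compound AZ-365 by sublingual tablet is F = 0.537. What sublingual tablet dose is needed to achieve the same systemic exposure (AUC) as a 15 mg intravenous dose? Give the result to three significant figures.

For equal systemic exposure: F × D_ev = D_iv
D_ev = D_iv / F = 15 / 0.537 = 27.933 mg

D_sublingual = 27.9 mg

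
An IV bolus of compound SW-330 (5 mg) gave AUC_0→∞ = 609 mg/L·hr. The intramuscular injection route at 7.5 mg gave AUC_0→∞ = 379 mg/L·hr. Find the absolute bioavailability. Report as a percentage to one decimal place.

F = (AUC_ev / D_ev) / (AUC_iv / D_iv)
  = (379/7.5) / (609/5)
  = 50.5333 / 121.8 = 0.4149
  = 41.49%

F = 41.5%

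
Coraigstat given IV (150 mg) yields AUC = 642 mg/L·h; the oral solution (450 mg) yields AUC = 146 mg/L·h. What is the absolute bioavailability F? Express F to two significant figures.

F = 0.076

F = (AUC_ev / D_ev) / (AUC_iv / D_iv)
  = (146/450) / (642/150)
  = 0.324444 / 4.28 = 0.0758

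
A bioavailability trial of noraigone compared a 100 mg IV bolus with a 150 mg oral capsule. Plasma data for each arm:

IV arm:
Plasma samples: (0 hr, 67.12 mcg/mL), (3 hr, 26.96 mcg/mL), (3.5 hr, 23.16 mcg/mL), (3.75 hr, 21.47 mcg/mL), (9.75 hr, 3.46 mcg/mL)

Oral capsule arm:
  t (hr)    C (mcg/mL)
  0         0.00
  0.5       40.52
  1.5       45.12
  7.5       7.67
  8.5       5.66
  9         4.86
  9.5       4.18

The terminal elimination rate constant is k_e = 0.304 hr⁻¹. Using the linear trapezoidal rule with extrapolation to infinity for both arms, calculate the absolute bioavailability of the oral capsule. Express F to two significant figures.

F = 0.64

Trapezoidal AUC_0→9.75 (IV):
  [0→3]: (67.12+26.96)/2 × 3 = 141.12
  [3→3.5]: (26.96+23.16)/2 × 0.5 = 12.53
  [3.5→3.75]: (23.16+21.47)/2 × 0.25 = 5.57875
  [3.75→9.75]: (21.47+3.46)/2 × 6 = 74.79
  Sum = 234.01875 mcg/mL·hr
IV tail: 3.46/0.304 = 11.382; AUC_iv,0→∞ = 234.01875 + 11.382 = 245.40075 mcg/mL·hr
Trapezoidal AUC_0→9.5 (oral capsule):
  [0→0.5]: (0.00+40.52)/2 × 0.5 = 10.13
  [0.5→1.5]: (40.52+45.12)/2 × 1 = 42.82
  [1.5→7.5]: (45.12+7.67)/2 × 6 = 158.37
  [7.5→8.5]: (7.67+5.66)/2 × 1 = 6.665
  [8.5→9]: (5.66+4.86)/2 × 0.5 = 2.63
  [9→9.5]: (4.86+4.18)/2 × 0.5 = 2.26
  Sum = 222.875 mcg/mL·hr
oral capsule tail: 4.18/0.304 = 13.750; AUC_ev,0→∞ = 222.875 + 13.750 = 236.625 mcg/mL·hr
F = (AUC_ev/D_ev)/(AUC_iv/D_iv) = (236.625/150)/(245.40075/100) = 1.5775/2.4540075 = 0.6428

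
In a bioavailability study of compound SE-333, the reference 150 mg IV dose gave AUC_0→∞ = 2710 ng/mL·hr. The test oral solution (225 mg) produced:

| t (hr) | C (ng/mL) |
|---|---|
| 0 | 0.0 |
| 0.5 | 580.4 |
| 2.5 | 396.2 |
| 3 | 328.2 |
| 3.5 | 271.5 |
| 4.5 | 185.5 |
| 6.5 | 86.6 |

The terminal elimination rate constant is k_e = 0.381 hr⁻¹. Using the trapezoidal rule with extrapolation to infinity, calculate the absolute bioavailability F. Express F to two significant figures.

Trapezoidal AUC_0→6.5 (oral solution):
  [0→0.5]: (0.0+580.4)/2 × 0.5 = 145.1
  [0.5→2.5]: (580.4+396.2)/2 × 2 = 976.6
  [2.5→3]: (396.2+328.2)/2 × 0.5 = 181.1
  [3→3.5]: (328.2+271.5)/2 × 0.5 = 149.925
  [3.5→4.5]: (271.5+185.5)/2 × 1 = 228.5
  [4.5→6.5]: (185.5+86.6)/2 × 2 = 272.1
  Sum = 1953.325 ng/mL·hr
Tail: C_last/k_e = 86.6/0.381 = 227.297
AUC_0→∞ (oral solution) = 1953.325 + 227.297 = 2180.622 ng/mL·hr
F = (AUC_ev/D_ev)/(AUC_iv/D_iv) = (2180.622/225)/(2710/150) = 9.69165/18.0667 = 0.5364

F = 0.54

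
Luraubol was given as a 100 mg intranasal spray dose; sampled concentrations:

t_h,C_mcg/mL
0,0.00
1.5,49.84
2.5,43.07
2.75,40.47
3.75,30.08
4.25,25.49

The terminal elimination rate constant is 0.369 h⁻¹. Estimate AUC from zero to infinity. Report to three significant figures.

AUC = 213 mcg/mL·h

Trapezoidal AUC_0→4.25:
  [0→1.5]: (0.00+49.84)/2 × 1.5 = 37.38
  [1.5→2.5]: (49.84+43.07)/2 × 1 = 46.455
  [2.5→2.75]: (43.07+40.47)/2 × 0.25 = 10.4425
  [2.75→3.75]: (40.47+30.08)/2 × 1 = 35.275
  [3.75→4.25]: (30.08+25.49)/2 × 0.5 = 13.8925
  Sum = 143.445 mcg/mL·h
Extrapolated tail: C_last / k_e = 25.49 / 0.369 = 69.079
AUC_0→∞ = 143.445 + 69.079 = 212.524 mcg/mL·h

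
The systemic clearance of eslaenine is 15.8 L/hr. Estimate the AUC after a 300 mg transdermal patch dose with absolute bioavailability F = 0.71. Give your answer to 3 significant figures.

AUC = 13.5 mg/L·hr

AUC_0→∞ = F × Dose / CL
        = 0.71 × 300 / 15.8 = 13.481 mg/L·hr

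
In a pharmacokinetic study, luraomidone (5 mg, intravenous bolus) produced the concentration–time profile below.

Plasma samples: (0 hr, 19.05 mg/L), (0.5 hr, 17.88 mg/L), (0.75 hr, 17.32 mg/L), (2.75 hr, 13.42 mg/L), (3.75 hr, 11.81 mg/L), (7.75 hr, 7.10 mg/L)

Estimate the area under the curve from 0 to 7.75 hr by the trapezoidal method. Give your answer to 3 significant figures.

Trapezoidal AUC_0→7.75:
  [0→0.5]: (19.05+17.88)/2 × 0.5 = 9.2325
  [0.5→0.75]: (17.88+17.32)/2 × 0.25 = 4.4
  [0.75→2.75]: (17.32+13.42)/2 × 2 = 30.74
  [2.75→3.75]: (13.42+11.81)/2 × 1 = 12.615
  [3.75→7.75]: (11.81+7.10)/2 × 4 = 37.82
  Sum = 94.8075 mg/L·hr

AUC = 94.8 mg/L·hr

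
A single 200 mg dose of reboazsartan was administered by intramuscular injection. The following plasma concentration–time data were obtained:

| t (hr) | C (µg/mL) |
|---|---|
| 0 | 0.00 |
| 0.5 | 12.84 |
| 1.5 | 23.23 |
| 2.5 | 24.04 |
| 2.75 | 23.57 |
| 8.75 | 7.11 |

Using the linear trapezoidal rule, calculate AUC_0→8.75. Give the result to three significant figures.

Trapezoidal AUC_0→8.75:
  [0→0.5]: (0.00+12.84)/2 × 0.5 = 3.21
  [0.5→1.5]: (12.84+23.23)/2 × 1 = 18.035
  [1.5→2.5]: (23.23+24.04)/2 × 1 = 23.635
  [2.5→2.75]: (24.04+23.57)/2 × 0.25 = 5.95125
  [2.75→8.75]: (23.57+7.11)/2 × 6 = 92.04
  Sum = 142.87125 µg/mL·hr

AUC = 143 µg/mL·hr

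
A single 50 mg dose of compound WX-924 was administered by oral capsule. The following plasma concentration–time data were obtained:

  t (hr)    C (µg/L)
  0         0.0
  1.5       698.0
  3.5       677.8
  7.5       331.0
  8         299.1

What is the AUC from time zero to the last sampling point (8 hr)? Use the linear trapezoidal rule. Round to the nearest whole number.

AUC = 4074 µg/L·hr

Trapezoidal AUC_0→8:
  [0→1.5]: (0.0+698.0)/2 × 1.5 = 523.5
  [1.5→3.5]: (698.0+677.8)/2 × 2 = 1375.8
  [3.5→7.5]: (677.8+331.0)/2 × 4 = 2017.6
  [7.5→8]: (331.0+299.1)/2 × 0.5 = 157.525
  Sum = 4074.425 µg/L·hr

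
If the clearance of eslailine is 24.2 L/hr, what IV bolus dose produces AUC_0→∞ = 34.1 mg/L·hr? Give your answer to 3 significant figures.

Dose = 825 mg

Dose_iv = CL × AUC_0→∞
     = 24.2 × 34.1 = 825.22 mg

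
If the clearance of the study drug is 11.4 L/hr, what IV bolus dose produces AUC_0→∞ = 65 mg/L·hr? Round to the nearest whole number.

Dose = 741 mg

Dose_iv = CL × AUC_0→∞
     = 11.4 × 65 = 741 mg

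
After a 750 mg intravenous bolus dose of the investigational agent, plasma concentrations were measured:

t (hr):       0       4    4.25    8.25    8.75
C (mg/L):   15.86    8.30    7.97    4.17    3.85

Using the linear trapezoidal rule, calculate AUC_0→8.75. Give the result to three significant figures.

AUC = 76.6 mg/L·hr

Trapezoidal AUC_0→8.75:
  [0→4]: (15.86+8.30)/2 × 4 = 48.32
  [4→4.25]: (8.30+7.97)/2 × 0.25 = 2.03375
  [4.25→8.25]: (7.97+4.17)/2 × 4 = 24.28
  [8.25→8.75]: (4.17+3.85)/2 × 0.5 = 2.005
  Sum = 76.63875 mg/L·hr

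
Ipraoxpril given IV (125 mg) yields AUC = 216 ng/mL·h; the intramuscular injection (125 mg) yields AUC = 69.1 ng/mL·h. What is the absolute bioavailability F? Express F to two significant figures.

F = (AUC_ev / D_ev) / (AUC_iv / D_iv)
  = (69.1/125) / (216/125)
  = 0.5528 / 1.728 = 0.3199

F = 0.32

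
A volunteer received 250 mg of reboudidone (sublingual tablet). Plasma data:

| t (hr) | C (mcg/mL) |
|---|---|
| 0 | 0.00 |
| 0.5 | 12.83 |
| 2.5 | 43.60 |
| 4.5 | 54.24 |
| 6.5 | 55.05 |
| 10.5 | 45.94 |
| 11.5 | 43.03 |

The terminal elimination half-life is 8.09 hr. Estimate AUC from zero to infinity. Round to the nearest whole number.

Trapezoidal AUC_0→11.5:
  [0→0.5]: (0.00+12.83)/2 × 0.5 = 3.2075
  [0.5→2.5]: (12.83+43.60)/2 × 2 = 56.43
  [2.5→4.5]: (43.60+54.24)/2 × 2 = 97.84
  [4.5→6.5]: (54.24+55.05)/2 × 2 = 109.29
  [6.5→10.5]: (55.05+45.94)/2 × 4 = 201.98
  [10.5→11.5]: (45.94+43.03)/2 × 1 = 44.485
  Sum = 513.2325 mcg/mL·hr
k_e = ln2 / t½ = 0.693147 / 8.09 = 0.0857 hr^-1
Extrapolated tail: C_last / k_e = 43.03 / 0.0857 = 502.100
AUC_0→∞ = 513.2325 + 502.100 = 1015.3325 mcg/mL·hr

AUC = 1015 mcg/mL·hr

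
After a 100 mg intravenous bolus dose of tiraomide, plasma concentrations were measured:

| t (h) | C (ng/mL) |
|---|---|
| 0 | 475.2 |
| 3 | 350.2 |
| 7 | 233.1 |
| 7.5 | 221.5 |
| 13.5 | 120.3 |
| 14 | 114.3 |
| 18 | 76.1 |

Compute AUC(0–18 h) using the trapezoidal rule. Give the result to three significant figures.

Trapezoidal AUC_0→18:
  [0→3]: (475.2+350.2)/2 × 3 = 1238.1
  [3→7]: (350.2+233.1)/2 × 4 = 1166.6
  [7→7.5]: (233.1+221.5)/2 × 0.5 = 113.65
  [7.5→13.5]: (221.5+120.3)/2 × 6 = 1025.4
  [13.5→14]: (120.3+114.3)/2 × 0.5 = 58.65
  [14→18]: (114.3+76.1)/2 × 4 = 380.8
  Sum = 3983.2 ng/mL·h

AUC = 3980 ng/mL·h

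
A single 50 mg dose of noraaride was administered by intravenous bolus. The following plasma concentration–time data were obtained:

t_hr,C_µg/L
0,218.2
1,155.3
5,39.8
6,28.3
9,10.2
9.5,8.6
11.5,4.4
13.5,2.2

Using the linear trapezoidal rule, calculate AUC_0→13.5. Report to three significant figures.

Trapezoidal AUC_0→13.5:
  [0→1]: (218.2+155.3)/2 × 1 = 186.75
  [1→5]: (155.3+39.8)/2 × 4 = 390.2
  [5→6]: (39.8+28.3)/2 × 1 = 34.05
  [6→9]: (28.3+10.2)/2 × 3 = 57.75
  [9→9.5]: (10.2+8.6)/2 × 0.5 = 4.7
  [9.5→11.5]: (8.6+4.4)/2 × 2 = 13.0
  [11.5→13.5]: (4.4+2.2)/2 × 2 = 6.6
  Sum = 693.05 µg/L·hr

AUC = 693 µg/L·hr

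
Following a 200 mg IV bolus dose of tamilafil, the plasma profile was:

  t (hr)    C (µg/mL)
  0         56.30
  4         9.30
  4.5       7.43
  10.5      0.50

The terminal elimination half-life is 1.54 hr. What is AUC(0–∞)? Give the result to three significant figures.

Trapezoidal AUC_0→10.5:
  [0→4]: (56.30+9.30)/2 × 4 = 131.2
  [4→4.5]: (9.30+7.43)/2 × 0.5 = 4.1825
  [4.5→10.5]: (7.43+0.50)/2 × 6 = 23.79
  Sum = 159.1725 µg/mL·hr
k_e = ln2 / t½ = 0.693147 / 1.54 = 0.4501 hr^-1
Extrapolated tail: C_last / k_e = 0.50 / 0.4501 = 1.111
AUC_0→∞ = 159.1725 + 1.111 = 160.2835 µg/mL·hr

AUC = 160 µg/mL·hr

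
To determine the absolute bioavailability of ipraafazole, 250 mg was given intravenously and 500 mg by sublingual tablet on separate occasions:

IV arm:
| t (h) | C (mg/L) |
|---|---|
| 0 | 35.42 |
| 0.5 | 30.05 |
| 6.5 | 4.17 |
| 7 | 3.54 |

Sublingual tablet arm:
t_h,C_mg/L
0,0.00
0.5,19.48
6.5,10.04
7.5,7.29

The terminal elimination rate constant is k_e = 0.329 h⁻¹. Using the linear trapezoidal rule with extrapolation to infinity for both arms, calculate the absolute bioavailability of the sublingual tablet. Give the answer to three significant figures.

Trapezoidal AUC_0→7 (IV):
  [0→0.5]: (35.42+30.05)/2 × 0.5 = 16.3675
  [0.5→6.5]: (30.05+4.17)/2 × 6 = 102.66
  [6.5→7]: (4.17+3.54)/2 × 0.5 = 1.9275
  Sum = 120.955 mg/L·h
IV tail: 3.54/0.329 = 10.760; AUC_iv,0→∞ = 120.955 + 10.760 = 131.715 mg/L·h
Trapezoidal AUC_0→7.5 (sublingual tablet):
  [0→0.5]: (0.00+19.48)/2 × 0.5 = 4.87
  [0.5→6.5]: (19.48+10.04)/2 × 6 = 88.56
  [6.5→7.5]: (10.04+7.29)/2 × 1 = 8.665
  Sum = 102.095 mg/L·h
sublingual tablet tail: 7.29/0.329 = 22.158; AUC_ev,0→∞ = 102.095 + 22.158 = 124.253 mg/L·h
F = (AUC_ev/D_ev)/(AUC_iv/D_iv) = (124.253/500)/(131.715/250) = 0.248506/0.52686 = 0.4717

F = 0.472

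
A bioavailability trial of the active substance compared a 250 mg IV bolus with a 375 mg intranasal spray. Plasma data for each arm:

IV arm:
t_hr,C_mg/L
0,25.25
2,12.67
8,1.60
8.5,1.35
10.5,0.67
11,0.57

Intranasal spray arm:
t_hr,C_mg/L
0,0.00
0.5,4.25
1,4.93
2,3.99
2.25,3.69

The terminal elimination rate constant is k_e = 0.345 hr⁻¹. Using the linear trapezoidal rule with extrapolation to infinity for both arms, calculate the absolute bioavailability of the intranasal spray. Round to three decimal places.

Trapezoidal AUC_0→11 (IV):
  [0→2]: (25.25+12.67)/2 × 2 = 37.92
  [2→8]: (12.67+1.60)/2 × 6 = 42.81
  [8→8.5]: (1.60+1.35)/2 × 0.5 = 0.7375
  [8.5→10.5]: (1.35+0.67)/2 × 2 = 2.02
  [10.5→11]: (0.67+0.57)/2 × 0.5 = 0.31
  Sum = 83.7975 mg/L·hr
IV tail: 0.57/0.345 = 1.652; AUC_iv,0→∞ = 83.7975 + 1.652 = 85.4495 mg/L·hr
Trapezoidal AUC_0→2.25 (intranasal spray):
  [0→0.5]: (0.00+4.25)/2 × 0.5 = 1.0625
  [0.5→1]: (4.25+4.93)/2 × 0.5 = 2.295
  [1→2]: (4.93+3.99)/2 × 1 = 4.46
  [2→2.25]: (3.99+3.69)/2 × 0.25 = 0.96
  Sum = 8.7775 mg/L·hr
intranasal spray tail: 3.69/0.345 = 10.696; AUC_ev,0→∞ = 8.7775 + 10.696 = 19.4735 mg/L·hr
F = (AUC_ev/D_ev)/(AUC_iv/D_iv) = (19.4735/375)/(85.4495/250) = 0.0519293/0.341798 = 0.1519

F = 0.152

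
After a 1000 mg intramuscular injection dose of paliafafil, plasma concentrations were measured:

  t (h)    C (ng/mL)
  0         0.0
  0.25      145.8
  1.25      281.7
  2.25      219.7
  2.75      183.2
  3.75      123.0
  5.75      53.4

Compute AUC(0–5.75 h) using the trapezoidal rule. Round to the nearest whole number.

Trapezoidal AUC_0→5.75:
  [0→0.25]: (0.0+145.8)/2 × 0.25 = 18.225
  [0.25→1.25]: (145.8+281.7)/2 × 1 = 213.75
  [1.25→2.25]: (281.7+219.7)/2 × 1 = 250.7
  [2.25→2.75]: (219.7+183.2)/2 × 0.5 = 100.725
  [2.75→3.75]: (183.2+123.0)/2 × 1 = 153.1
  [3.75→5.75]: (123.0+53.4)/2 × 2 = 176.4
  Sum = 912.9 ng/mL·h

AUC = 913 ng/mL·h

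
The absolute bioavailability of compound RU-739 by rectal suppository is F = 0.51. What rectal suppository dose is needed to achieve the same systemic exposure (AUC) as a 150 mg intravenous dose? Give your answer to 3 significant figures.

D_rectal = 294 mg

For equal systemic exposure: F × D_ev = D_iv
D_ev = D_iv / F = 150 / 0.51 = 294.118 mg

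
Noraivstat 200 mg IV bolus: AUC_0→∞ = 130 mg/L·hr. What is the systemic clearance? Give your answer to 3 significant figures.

CL = Dose_iv / AUC_0→∞
   = 200 / 130 = 1.53846 L/hr

CL = 1.54 L/hr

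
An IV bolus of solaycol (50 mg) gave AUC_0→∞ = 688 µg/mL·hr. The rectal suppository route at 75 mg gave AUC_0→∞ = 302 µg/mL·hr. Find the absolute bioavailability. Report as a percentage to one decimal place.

F = 29.3%

F = (AUC_ev / D_ev) / (AUC_iv / D_iv)
  = (302/75) / (688/50)
  = 4.02667 / 13.76 = 0.2926
  = 29.26%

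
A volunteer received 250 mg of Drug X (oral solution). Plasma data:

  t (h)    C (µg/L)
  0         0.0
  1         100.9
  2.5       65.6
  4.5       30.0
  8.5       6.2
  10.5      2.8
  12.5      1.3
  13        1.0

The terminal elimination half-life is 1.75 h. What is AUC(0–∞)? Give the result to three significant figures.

Trapezoidal AUC_0→13:
  [0→1]: (0.0+100.9)/2 × 1 = 50.45
  [1→2.5]: (100.9+65.6)/2 × 1.5 = 124.875
  [2.5→4.5]: (65.6+30.0)/2 × 2 = 95.6
  [4.5→8.5]: (30.0+6.2)/2 × 4 = 72.4
  [8.5→10.5]: (6.2+2.8)/2 × 2 = 9.0
  [10.5→12.5]: (2.8+1.3)/2 × 2 = 4.1
  [12.5→13]: (1.3+1.0)/2 × 0.5 = 0.575
  Sum = 357.0 µg/L·h
k_e = ln2 / t½ = 0.693147 / 1.75 = 0.3961 h^-1
Extrapolated tail: C_last / k_e = 1.0 / 0.3961 = 2.525
AUC_0→∞ = 357.0 + 2.525 = 359.525 µg/L·h

AUC = 360 µg/L·h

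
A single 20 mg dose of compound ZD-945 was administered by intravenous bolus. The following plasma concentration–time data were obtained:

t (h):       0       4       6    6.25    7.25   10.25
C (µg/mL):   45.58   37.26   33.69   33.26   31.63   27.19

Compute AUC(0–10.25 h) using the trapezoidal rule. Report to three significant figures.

AUC = 366 µg/mL·h

Trapezoidal AUC_0→10.25:
  [0→4]: (45.58+37.26)/2 × 4 = 165.68
  [4→6]: (37.26+33.69)/2 × 2 = 70.95
  [6→6.25]: (33.69+33.26)/2 × 0.25 = 8.36875
  [6.25→7.25]: (33.26+31.63)/2 × 1 = 32.445
  [7.25→10.25]: (31.63+27.19)/2 × 3 = 88.23
  Sum = 365.67375 µg/mL·h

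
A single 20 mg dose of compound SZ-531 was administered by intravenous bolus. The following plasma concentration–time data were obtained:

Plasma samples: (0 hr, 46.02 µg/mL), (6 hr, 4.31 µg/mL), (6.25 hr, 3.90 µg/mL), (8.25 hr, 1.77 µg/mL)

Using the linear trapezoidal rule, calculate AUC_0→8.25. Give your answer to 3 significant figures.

AUC = 158 µg/mL·hr

Trapezoidal AUC_0→8.25:
  [0→6]: (46.02+4.31)/2 × 6 = 150.99
  [6→6.25]: (4.31+3.90)/2 × 0.25 = 1.02625
  [6.25→8.25]: (3.90+1.77)/2 × 2 = 5.67
  Sum = 157.68625 µg/mL·hr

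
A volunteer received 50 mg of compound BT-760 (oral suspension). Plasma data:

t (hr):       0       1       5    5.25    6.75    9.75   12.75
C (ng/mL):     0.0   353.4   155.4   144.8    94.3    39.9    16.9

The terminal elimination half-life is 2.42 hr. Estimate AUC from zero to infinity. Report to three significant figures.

Trapezoidal AUC_0→12.75:
  [0→1]: (0.0+353.4)/2 × 1 = 176.7
  [1→5]: (353.4+155.4)/2 × 4 = 1017.6
  [5→5.25]: (155.4+144.8)/2 × 0.25 = 37.525
  [5.25→6.75]: (144.8+94.3)/2 × 1.5 = 179.325
  [6.75→9.75]: (94.3+39.9)/2 × 3 = 201.3
  [9.75→12.75]: (39.9+16.9)/2 × 3 = 85.2
  Sum = 1697.65 ng/mL·hr
k_e = ln2 / t½ = 0.693147 / 2.42 = 0.2864 hr^-1
Extrapolated tail: C_last / k_e = 16.9 / 0.2864 = 59.008
AUC_0→∞ = 1697.65 + 59.008 = 1756.658 ng/mL·hr

AUC = 1760 ng/mL·hr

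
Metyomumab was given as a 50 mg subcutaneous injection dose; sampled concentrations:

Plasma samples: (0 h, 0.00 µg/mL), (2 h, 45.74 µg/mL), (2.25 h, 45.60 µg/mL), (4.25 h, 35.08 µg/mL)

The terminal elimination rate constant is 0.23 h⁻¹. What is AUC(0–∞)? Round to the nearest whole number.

Trapezoidal AUC_0→4.25:
  [0→2]: (0.00+45.74)/2 × 2 = 45.74
  [2→2.25]: (45.74+45.60)/2 × 0.25 = 11.4175
  [2.25→4.25]: (45.60+35.08)/2 × 2 = 80.68
  Sum = 137.8375 µg/mL·h
Extrapolated tail: C_last / k_e = 35.08 / 0.23 = 152.522
AUC_0→∞ = 137.8375 + 152.522 = 290.3595 µg/mL·h

AUC = 290 µg/mL·h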